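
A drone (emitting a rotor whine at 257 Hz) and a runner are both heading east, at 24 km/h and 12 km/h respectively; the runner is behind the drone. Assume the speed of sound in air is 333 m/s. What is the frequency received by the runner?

24 km/h = 6.667 m/s; 12 km/h = 3.333 m/s.
The runner is behind, so the drone is moving away from it while the runner is moving toward the drone.
Both move, so f' = f · (v + v_o)/(v + v_s).
f' = 257 × (333 + 3.333)/(333 + 6.667) = 257 × 336.33/339.67 ≈ 254 Hz.

254 Hz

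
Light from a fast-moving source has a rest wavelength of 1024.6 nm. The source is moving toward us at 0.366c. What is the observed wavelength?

Relativistic Doppler for wavelength: λ' = λ₀ · √((1 − β)/(1 + β)).
λ' = 1024.6 × √(0.6340/1.3660) = 1024.6 × 0.68127 ≈ 698.0 nm.

698.0 nm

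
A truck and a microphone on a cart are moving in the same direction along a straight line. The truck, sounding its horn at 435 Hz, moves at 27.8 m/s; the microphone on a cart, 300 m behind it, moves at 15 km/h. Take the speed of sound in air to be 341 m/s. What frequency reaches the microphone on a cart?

15 km/h = 4.167 m/s.
The microphone on a cart is behind, so the truck is moving away from it while the microphone on a cart is moving toward the truck.
General Doppler shift: f' = f · (v + v_o)/(v + v_s).
f' = 435 × (341 + 4.167)/(341 + 27.8) = 435 × 345.17/368.8 ≈ 407 Hz.

407 Hz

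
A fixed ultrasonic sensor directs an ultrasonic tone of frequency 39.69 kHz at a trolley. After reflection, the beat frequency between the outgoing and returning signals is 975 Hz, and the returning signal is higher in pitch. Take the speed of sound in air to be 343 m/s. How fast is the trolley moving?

4.2 m/s

Double Doppler shift off a moving reflector: f₂ = f₀ · (v + u)/(v − u) (u > 0 toward emitter).
Returning signal is higher, so f₂ = f₀ + Δf = 39690 + 975 = 40665 Hz.
Rearranging, u = v · (f₂ − f₀)/(f₂ + f₀) = 343 × 975/80355 ≈ 4.2 m/s.
So the trolley is moving at 4.2 m/s toward the emitter.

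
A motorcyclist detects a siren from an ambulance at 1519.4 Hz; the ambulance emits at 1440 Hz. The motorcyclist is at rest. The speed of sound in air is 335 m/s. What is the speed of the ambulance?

17.5 m/s

f' > f, so the ambulance is approaching.
f' = f · v/(v − v_s) ⇒ v_s = v · |1 − f/f'|.
v_s = 335 × |1 − 1440/1519.4| = 335 × 0.05226 ≈ 17.5 m/s.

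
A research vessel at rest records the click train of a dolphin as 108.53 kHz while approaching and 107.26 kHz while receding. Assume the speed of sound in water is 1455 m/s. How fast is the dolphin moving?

f₁/f₂ = (v + v_s)/(v − v_s), so v_s = v · (f₁ − f₂)/(f₁ + f₂).
v_s = 1455 × (108.53 − 107.26)/(108.53 + 107.26) = 1455 × 1.27/215.79 ≈ 8.6 m/s.

8.6 m/s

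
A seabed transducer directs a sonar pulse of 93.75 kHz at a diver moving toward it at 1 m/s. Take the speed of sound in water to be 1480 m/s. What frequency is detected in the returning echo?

93.9 kHz

The diver first receives the wave as a moving observer: f₁ = f₀ · (v + u)/v = 93.75 × (1480 + 1)/1480 ≈ 93.8 kHz.
The reflection then acts as a moving source: f₂ = f₁ · v/(v − u) ≈ 93.9 kHz.
Equivalently f₂ = f₀ · (v + u)/(v − u).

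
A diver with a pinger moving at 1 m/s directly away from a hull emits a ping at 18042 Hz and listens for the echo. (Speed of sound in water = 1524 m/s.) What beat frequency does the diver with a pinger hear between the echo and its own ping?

The hull receives the sound from a moving source: f₁ = f₀ · v/(v + v_e) = 18042 × 1524/1525 ≈ 18030.2 Hz.
On the return leg the diver with a pinger is a moving observer: f₂ = f₁ · (v − v_e)/v = 18030.2 × 1523/1524 ≈ 18018.3 Hz.
Beat against the emitted tone: |f₂ − f₀| = 2v_e·f₀/(v + v_e) = 2 × 1 × 18042/1525 ≈ 23.7 Hz.

23.7 Hz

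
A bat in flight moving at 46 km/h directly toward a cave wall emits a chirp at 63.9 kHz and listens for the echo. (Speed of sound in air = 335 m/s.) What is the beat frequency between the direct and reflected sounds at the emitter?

46 km/h = 12.78 m/s.
The cave wall receives the sound from a moving source: f₁ = f₀ · v/(v − v_e) = 63.9 × 335/322.22 ≈ 66.43 kHz.
On the return leg the bat in flight is a moving observer: f₂ = f₁ · (v + v_e)/v = 66.43 × 347.78/335 ≈ 68.97 kHz.
Beat against the emitted tone (with f₀ = 63900 Hz): |f₂ − f₀| = 2v_e·f₀/(v − v_e) = 2 × 12.78 × 63900/322.22 ≈ 5068 Hz.

5068 Hz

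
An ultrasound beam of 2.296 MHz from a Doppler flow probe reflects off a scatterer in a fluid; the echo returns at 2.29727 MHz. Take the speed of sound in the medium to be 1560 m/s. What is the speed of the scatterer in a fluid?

0.43 m/s

Double Doppler shift off a moving reflector: f₂ = f₀ · (v + u)/(v − u) (u > 0 toward emitter).
Rearranging, u = v · (f₂ − f₀)/(f₂ + f₀) = 1560 × 0.00127/4.59327 ≈ 0.43 m/s.
So the scatterer in a fluid is moving at 0.43 m/s toward the emitter.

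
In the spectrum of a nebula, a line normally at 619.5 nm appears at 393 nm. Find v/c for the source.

0.426c

λ'/λ₀ = 0.6344 < 1 (blueshift), so the source is approaching.
λ'/λ₀ = √((1 − β)/(1 + β)) for an approaching source ⇒ β = (1 − r²)/(1 + r²) with r = λ'/λ₀.
β = (1 − 0.4024)/(1 + 0.4024) ≈ 0.426.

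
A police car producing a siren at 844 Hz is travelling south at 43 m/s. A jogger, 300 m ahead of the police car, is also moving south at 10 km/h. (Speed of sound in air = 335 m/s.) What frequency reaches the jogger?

10 km/h = 2.778 m/s.
The jogger is ahead, so the police car is moving toward it while the jogger is moving away from the police car.
Both move, so f' = f · (v − v_o)/(v − v_s).
f' = 844 × (335 − 2.778)/(335 − 43) = 844 × 332.22/292 ≈ 960 Hz.

960 Hz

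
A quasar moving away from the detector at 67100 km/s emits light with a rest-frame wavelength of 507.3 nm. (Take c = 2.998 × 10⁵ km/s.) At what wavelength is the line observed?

β = v/c = 67100/299800 = 0.2238.
Relativistic Doppler for wavelength: λ' = λ₀ · √((1 + β)/(1 − β)).
λ' = 507.3 × √(1.2238/0.7762) = 507.3 × 1.25567 ≈ 637.0 nm.

637.0 nm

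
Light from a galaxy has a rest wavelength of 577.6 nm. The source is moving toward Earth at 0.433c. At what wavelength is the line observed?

Relativistic Doppler for wavelength: λ' = λ₀ · √((1 − β)/(1 + β)).
λ' = 577.6 × √(0.5670/1.4330) = 577.6 × 0.62903 ≈ 363.3 nm.

363.3 nm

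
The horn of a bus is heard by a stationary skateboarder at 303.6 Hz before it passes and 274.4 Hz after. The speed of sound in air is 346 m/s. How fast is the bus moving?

17.5 m/s

f₁/f₂ = (v + v_s)/(v − v_s), so v_s = v · (f₁ − f₂)/(f₁ + f₂).
v_s = 346 × (303.6 − 274.4)/(303.6 + 274.4) = 346 × 29.2/578.0 ≈ 17.5 m/s.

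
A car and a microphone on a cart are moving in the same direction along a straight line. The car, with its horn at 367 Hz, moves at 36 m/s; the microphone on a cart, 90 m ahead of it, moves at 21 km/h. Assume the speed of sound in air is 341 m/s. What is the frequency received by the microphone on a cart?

21 km/h = 5.833 m/s.
The microphone on a cart is ahead, so the car is moving toward it while the microphone on a cart is moving away from the car.
General Doppler shift: f' = f · (v − v_o)/(v − v_s).
f' = 367 × (341 − 5.833)/(341 − 36) = 367 × 335.17/305 ≈ 403 Hz.

403 Hz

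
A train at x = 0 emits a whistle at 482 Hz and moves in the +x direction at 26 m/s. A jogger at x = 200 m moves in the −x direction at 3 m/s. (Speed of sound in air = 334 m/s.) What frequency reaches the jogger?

The observer lies on the +x side, so the source is heading toward the observer and the observer is heading toward the source.
General Doppler shift: f' = f · (v + v_o)/(v − v_s).
f' = 482 × (334 + 3)/(334 − 26) = 482 × 337/308 ≈ 527 Hz.

527 Hz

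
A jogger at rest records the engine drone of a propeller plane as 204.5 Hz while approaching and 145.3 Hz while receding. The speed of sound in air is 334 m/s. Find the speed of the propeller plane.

57 m/s

f₁/f₂ = (v + v_s)/(v − v_s), so v_s = v · (f₁ − f₂)/(f₁ + f₂).
v_s = 334 × (204.5 − 145.3)/(204.5 + 145.3) = 334 × 59.2/349.8 ≈ 57 m/s.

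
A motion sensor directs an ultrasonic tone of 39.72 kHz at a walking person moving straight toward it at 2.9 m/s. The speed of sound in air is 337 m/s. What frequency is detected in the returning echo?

At the walking person (a moving observer), f₁ = f₀ · (v + u)/v = 39.72 × 339.9/337 ≈ 40.1 kHz.
On reflection it acts as a source moving toward the stationary detector: f₂ = f₁ · v/(v − u) = 40.1 × 337/334.1 ≈ 40.4 kHz.

40.4 kHz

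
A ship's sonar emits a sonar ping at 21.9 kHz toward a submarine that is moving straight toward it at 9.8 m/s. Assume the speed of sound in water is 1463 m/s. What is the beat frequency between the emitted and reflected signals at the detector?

The submarine first receives the wave as a moving observer: f₁ = f₀ · (v + u)/v = 21.9 × (1463 + 9.8)/1463 ≈ 22.047 kHz.
On reflection it acts as a source moving toward the stationary detector: f₂ = f₁ · v/(v − u) = 22.047 × 1463/1453.2 ≈ 22.195 kHz.
Equivalently f₂ = f₀ · (v + u)/(v − u).
Beat frequency (with f₀ = 21900 Hz): |f₂ − f₀| = 2u·f₀/(v − u) = 2 × 9.8 × 21900/1453.2 ≈ 295 Hz.

295 Hz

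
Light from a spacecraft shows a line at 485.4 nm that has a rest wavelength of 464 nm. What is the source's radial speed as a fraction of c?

λ'/λ₀ = 1.0461 > 1 (redshift), so the source is receding.
λ'/λ₀ = √((1 + β)/(1 − β)) for a receding source ⇒ β = (r² − 1)/(r² + 1) with r = λ'/λ₀.
β = (1.0944 − 1)/(1.0944 + 1) ≈ 0.045.

0.045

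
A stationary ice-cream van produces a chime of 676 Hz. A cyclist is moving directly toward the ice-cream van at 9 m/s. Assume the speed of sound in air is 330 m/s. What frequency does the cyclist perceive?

694 Hz

Moving observer, stationary source: f' = f · (v + v_o)/v.
f' = 676 × (330 + 9)/330 = 676 × 339/330 ≈ 694 Hz.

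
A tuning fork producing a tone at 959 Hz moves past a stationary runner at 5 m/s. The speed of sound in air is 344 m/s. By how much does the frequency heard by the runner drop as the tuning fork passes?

Approaching: f₁ = f · v/(v − v_s) = 959 × 344/339 ≈ 973.1 Hz.
Receding: f₂ = f · v/(v + v_s) = 959 × 344/349 ≈ 945.3 Hz.
Drop: f₁ − f₂ = 2f·v·v_s/(v² − v_s²) = 2 × 959 × 344 × 5/(344² − 5²) ≈ 27.9 Hz.

27.9 Hz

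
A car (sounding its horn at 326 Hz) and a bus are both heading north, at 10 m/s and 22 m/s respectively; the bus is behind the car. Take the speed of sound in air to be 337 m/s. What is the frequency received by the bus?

The bus is behind, so the car is moving away from it while the bus is moving toward the car.
Both move, so f' = f · (v + v_o)/(v + v_s).
f' = 326 × (337 + 22)/(337 + 10) = 326 × 359/347 ≈ 337 Hz.

337 Hz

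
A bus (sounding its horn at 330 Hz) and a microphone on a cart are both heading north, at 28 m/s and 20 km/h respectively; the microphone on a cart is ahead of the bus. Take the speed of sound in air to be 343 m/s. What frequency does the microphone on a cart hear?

354 Hz

20 km/h = 5.556 m/s.
The microphone on a cart is ahead, so the bus is moving toward it while the microphone on a cart is moving away from the bus.
General Doppler shift: f' = f · (v − v_o)/(v − v_s).
f' = 330 × (343 − 5.556)/(343 − 28) = 330 × 337.44/315 ≈ 354 Hz.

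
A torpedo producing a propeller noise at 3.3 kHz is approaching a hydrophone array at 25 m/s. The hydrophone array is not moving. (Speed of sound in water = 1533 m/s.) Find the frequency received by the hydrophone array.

3.35 kHz

Only the source moves, toward the listener, so f' = f · v/(v − v_s).
f' = 3.3 × 1533/(1533 − 25) = 3.3 × 1533/1508 ≈ 3.35 kHz.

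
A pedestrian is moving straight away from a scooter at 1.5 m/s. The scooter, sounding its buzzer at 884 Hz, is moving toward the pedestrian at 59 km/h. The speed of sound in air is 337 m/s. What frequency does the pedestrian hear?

925 Hz

59 km/h = 16.39 m/s.
With source approaching and observer receding, f' = f · (v − v_o)/(v − v_s).
f' = 884 × (337 − 1.5)/(337 − 16.39) = 884 × 335.5/320.61 ≈ 925 Hz.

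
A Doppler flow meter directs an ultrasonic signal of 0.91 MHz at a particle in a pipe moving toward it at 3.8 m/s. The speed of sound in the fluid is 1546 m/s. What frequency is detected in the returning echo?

At the particle in a pipe (a moving observer), f₁ = f₀ · (v + u)/v = 0.91 × 1549.8/1546 ≈ 0.9122 MHz.
The reflection then acts as a moving source: f₂ = f₁ · v/(v − u) ≈ 0.9145 MHz.
Equivalently f₂ = f₀ · (v + u)/(v − u).

0.9145 MHz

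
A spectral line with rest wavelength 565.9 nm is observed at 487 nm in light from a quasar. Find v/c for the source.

0.149c

λ'/λ₀ = 0.8606 < 1 (blueshift), so the source is approaching.
λ'/λ₀ = √((1 − β)/(1 + β)) for an approaching source ⇒ β = (1 − r²)/(1 + r²) with r = λ'/λ₀.
β = (1 − 0.7406)/(1 + 0.7406) ≈ 0.149.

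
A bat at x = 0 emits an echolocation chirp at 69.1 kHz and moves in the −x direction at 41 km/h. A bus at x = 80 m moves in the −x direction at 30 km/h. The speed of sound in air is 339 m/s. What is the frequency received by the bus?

68.5 kHz

41 km/h = 11.39 m/s; 30 km/h = 8.333 m/s.
The observer lies on the +x side, so the source is heading away from the observer and the observer is heading toward the source.
Both move, so f' = f · (v + v_o)/(v + v_s).
f' = 69.1 × (339 + 8.333)/(339 + 11.39) = 69.1 × 347.33/350.39 ≈ 68.5 kHz.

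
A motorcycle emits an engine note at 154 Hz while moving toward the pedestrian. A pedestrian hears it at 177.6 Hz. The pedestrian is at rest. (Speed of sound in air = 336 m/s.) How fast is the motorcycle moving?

45 m/s

f' = f · v/(v − v_s) ⇒ v_s = v · |1 − f/f'|.
v_s = 336 × |1 − 154/177.6| = 336 × 0.1329 ≈ 45 m/s.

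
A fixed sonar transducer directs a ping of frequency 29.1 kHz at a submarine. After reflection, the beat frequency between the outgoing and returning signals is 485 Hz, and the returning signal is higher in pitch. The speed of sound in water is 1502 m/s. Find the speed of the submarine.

Double Doppler shift off a moving reflector: f₂ = f₀ · (v + u)/(v − u) (u > 0 toward emitter).
Returning signal is higher, so f₂ = f₀ + Δf = 29100 + 485 = 29585 Hz.
Rearranging, u = v · (f₂ − f₀)/(f₂ + f₀) = 1502 × 485/58685 ≈ 12.4 m/s.
So the submarine is moving at 12.4 m/s toward the emitter.

12.4 m/s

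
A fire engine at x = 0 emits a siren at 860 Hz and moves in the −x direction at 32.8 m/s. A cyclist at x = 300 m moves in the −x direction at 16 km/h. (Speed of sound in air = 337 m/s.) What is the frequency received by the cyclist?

794 Hz

16 km/h = 4.444 m/s.
The observer lies on the +x side, so the source is heading away from the observer and the observer is heading toward the source.
With source receding and observer approaching, f' = f · (v + v_o)/(v + v_s).
f' = 860 × (337 + 4.444)/(337 + 32.8) = 860 × 341.44/369.8 ≈ 794 Hz.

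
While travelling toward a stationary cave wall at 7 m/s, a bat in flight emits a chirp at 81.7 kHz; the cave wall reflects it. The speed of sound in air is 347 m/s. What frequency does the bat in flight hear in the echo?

85.1 kHz

The cave wall receives the sound from a moving source: f₁ = f₀ · v/(v − v_e) = 81.7 × 347/340 ≈ 83.4 kHz.
On the return leg the bat in flight is a moving observer: f₂ = f₁ · (v + v_e)/v = 83.4 × 354/347 ≈ 85.1 kHz.
Equivalently f₂ = f₀ · (v + v_e)/(v − v_e).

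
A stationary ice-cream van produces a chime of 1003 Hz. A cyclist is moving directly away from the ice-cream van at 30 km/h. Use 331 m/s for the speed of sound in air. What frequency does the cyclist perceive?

30 km/h = 8.333 m/s.
Only the observer moves, away from the source, so f' = f · (v − v_o)/v.
f' = 1003 × (331 − 8.333)/331 = 1003 × 322.67/331 ≈ 978 Hz.

978 Hz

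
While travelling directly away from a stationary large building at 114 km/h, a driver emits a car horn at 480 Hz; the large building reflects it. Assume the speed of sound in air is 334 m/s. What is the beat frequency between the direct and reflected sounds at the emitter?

83 Hz

114 km/h = 31.67 m/s.
The large building receives the sound from a moving source: f₁ = f₀ · v/(v + v_e) = 480 × 334/365.67 ≈ 438.4 Hz.
On the return leg the driver is a moving observer: f₂ = f₁ · (v − v_e)/v = 438.4 × 302.33/334 ≈ 396.9 Hz.
Equivalently f₂ = f₀ · (v − v_e)/(v + v_e).
Beat against the emitted tone: |f₂ − f₀| = 2v_e·f₀/(v + v_e) = 2 × 31.67 × 480/365.67 ≈ 83 Hz.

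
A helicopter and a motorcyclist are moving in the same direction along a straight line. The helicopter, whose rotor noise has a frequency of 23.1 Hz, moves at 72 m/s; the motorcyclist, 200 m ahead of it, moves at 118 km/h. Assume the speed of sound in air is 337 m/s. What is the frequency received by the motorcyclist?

118 km/h = 32.78 m/s.
The motorcyclist is ahead, so the helicopter is moving toward it while the motorcyclist is moving away from the helicopter.
General Doppler shift: f' = f · (v − v_o)/(v − v_s).
f' = 23.1 × (337 − 32.78)/(337 − 72) = 23.1 × 304.22/265 ≈ 26.5 Hz.

26.5 Hz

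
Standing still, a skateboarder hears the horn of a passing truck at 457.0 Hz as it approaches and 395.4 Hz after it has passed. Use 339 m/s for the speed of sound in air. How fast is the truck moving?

24.5 m/s

f₁/f₂ = (v + v_s)/(v − v_s), so v_s = v · (f₁ − f₂)/(f₁ + f₂).
v_s = 339 × (457.0 − 395.4)/(457.0 + 395.4) = 339 × 61.6/852.4 ≈ 24.5 m/s.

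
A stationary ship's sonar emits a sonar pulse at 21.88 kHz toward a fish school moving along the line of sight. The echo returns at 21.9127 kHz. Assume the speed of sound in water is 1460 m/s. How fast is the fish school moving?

1.09 m/s

Double Doppler shift off a moving reflector: f₂ = f₀ · (v + u)/(v − u) (u > 0 toward emitter).
Rearranging, u = v · (f₂ − f₀)/(f₂ + f₀) = 1460 × 0.0327/43.7927 ≈ 1.09 m/s.
So the fish school is moving at 1.09 m/s toward the emitter.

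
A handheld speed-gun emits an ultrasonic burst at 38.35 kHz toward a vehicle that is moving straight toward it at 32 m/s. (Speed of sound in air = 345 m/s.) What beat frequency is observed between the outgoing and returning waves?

7842 Hz

The vehicle first receives the wave as a moving observer: f₁ = f₀ · (v + u)/v = 38.35 × (345 + 32)/345 ≈ 41.91 kHz.
The reflection then acts as a moving source: f₂ = f₁ · v/(v − u) ≈ 46.19 kHz.
Equivalently f₂ = f₀ · (v + u)/(v − u).
Beat frequency (with f₀ = 38350 Hz): |f₂ − f₀| = 2u·f₀/(v − u) = 2 × 32 × 38350/313 ≈ 7842 Hz.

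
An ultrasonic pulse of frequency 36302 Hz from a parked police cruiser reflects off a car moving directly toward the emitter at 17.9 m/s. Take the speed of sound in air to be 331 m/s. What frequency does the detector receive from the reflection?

40453 Hz

The car first receives the wave as a moving observer: f₁ = f₀ · (v + u)/v = 36302 × (331 + 17.9)/331 ≈ 38265 Hz.
On reflection it acts as a source moving toward the stationary detector: f₂ = f₁ · v/(v − u) = 38265 × 331/313.1 ≈ 40453 Hz.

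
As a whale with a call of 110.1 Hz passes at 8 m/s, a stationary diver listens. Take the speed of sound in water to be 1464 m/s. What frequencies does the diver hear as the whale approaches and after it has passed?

Approaching: f₁ = f · v/(v − v_s) = 110.1 × 1464/1456 ≈ 111 Hz.
Receding: f₂ = f · v/(v + v_s) = 110.1 × 1464/1472 ≈ 110 Hz.

111 Hz approaching; 110 Hz receding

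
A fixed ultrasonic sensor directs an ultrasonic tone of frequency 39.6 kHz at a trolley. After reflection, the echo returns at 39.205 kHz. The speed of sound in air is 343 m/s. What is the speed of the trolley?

Double Doppler shift off a moving reflector: f₂ = f₀ · (v + u)/(v − u) (u > 0 toward emitter).
Rearranging, u = v · (f₂ − f₀)/(f₂ + f₀) = 343 × -0.395/78.805 ≈ -1.72 m/s.
So the trolley is moving at 1.72 m/s away from the emitter.

1.72 m/s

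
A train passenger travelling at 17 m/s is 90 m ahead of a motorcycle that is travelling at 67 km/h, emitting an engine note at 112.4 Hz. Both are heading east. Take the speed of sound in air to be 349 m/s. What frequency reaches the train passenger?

67 km/h = 18.61 m/s.
The train passenger is ahead, so the motorcycle is moving toward it while the train passenger is moving away from the motorcycle.
General Doppler shift: f' = f · (v − v_o)/(v − v_s).
f' = 112.4 × (349 − 17)/(349 − 18.61) = 112.4 × 332/330.39 ≈ 113 Hz.

113 Hz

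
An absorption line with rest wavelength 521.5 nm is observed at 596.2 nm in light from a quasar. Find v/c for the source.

λ'/λ₀ = 1.1432 > 1 (redshift), so the source is receding.
λ'/λ₀ = √((1 + β)/(1 − β)) for a receding source ⇒ β = (r² − 1)/(r² + 1) with r = λ'/λ₀.
β = (1.3070 − 1)/(1.3070 + 1) ≈ 0.133.

0.133c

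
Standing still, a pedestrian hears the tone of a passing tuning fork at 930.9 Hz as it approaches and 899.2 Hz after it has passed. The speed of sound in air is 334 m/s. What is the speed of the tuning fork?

f₁/f₂ = (v + v_s)/(v − v_s), so v_s = v · (f₁ − f₂)/(f₁ + f₂).
v_s = 334 × (930.9 − 899.2)/(930.9 + 899.2) = 334 × 31.7/1830.1 ≈ 5.8 m/s.

5.8 m/s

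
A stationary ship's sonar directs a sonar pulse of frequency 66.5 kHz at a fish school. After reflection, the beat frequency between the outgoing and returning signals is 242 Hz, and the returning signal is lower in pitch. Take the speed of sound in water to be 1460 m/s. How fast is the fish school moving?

2.66 m/s

Double Doppler shift off a moving reflector: f₂ = f₀ · (v + u)/(v − u) (u > 0 toward emitter).
Returning signal is lower, so f₂ = f₀ − Δf = 66500 − 242 = 66258 Hz.
Rearranging, u = v · (f₂ − f₀)/(f₂ + f₀) = 1460 × -242/132758 ≈ -2.66 m/s.
So the fish school is moving at 2.66 m/s away from the emitter.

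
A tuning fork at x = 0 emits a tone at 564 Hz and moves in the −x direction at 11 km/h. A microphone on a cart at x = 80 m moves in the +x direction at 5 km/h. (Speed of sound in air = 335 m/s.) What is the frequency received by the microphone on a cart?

557 Hz

11 km/h = 3.056 m/s; 5 km/h = 1.389 m/s.
The observer lies on the +x side, so the source is heading away from the observer and the observer is heading away from the source.
With source receding and observer receding, f' = f · (v − v_o)/(v + v_s).
f' = 564 × (335 − 1.389)/(335 + 3.056) = 564 × 333.61/338.06 ≈ 557 Hz.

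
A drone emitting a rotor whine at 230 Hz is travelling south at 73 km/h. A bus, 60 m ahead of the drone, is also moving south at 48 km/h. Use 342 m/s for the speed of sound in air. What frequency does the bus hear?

73 km/h = 20.28 m/s; 48 km/h = 13.33 m/s.
The bus is ahead, so the drone is moving toward it while the bus is moving away from the drone.
General Doppler shift: f' = f · (v − v_o)/(v − v_s).
f' = 230 × (342 − 13.33)/(342 − 20.28) = 230 × 328.67/321.72 ≈ 235 Hz.

235 Hz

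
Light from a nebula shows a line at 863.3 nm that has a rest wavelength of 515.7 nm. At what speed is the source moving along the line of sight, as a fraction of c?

λ'/λ₀ = 1.6740 > 1 (redshift), so the source is receding.
λ'/λ₀ = √((1 + β)/(1 − β)) for a receding source ⇒ β = (r² − 1)/(r² + 1) with r = λ'/λ₀.
β = (2.8024 − 1)/(2.8024 + 1) ≈ 0.474.

0.474c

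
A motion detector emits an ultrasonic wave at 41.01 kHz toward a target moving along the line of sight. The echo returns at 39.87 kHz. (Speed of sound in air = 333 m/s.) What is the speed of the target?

Double Doppler shift off a moving reflector: f₂ = f₀ · (v + u)/(v − u) (u > 0 toward emitter).
Rearranging, u = v · (f₂ − f₀)/(f₂ + f₀) = 333 × -1.14/80.88 ≈ -4.7 m/s.
So the target is moving at 4.7 m/s away from the emitter.

4.7 m/s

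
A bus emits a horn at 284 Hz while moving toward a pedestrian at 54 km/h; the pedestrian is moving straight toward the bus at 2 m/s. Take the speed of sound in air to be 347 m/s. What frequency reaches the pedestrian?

54 km/h = 15 m/s.
Both move, so f' = f · (v + v_o)/(v − v_s).
f' = 284 × (347 + 2)/(347 − 15) = 284 × 349/332 ≈ 299 Hz.

299 Hz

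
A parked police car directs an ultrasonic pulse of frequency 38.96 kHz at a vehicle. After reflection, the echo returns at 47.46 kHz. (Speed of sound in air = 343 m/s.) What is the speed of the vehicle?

34 m/s

Double Doppler shift off a moving reflector: f₂ = f₀ · (v + u)/(v − u) (u > 0 toward emitter).
Rearranging, u = v · (f₂ − f₀)/(f₂ + f₀) = 343 × 8.50/86.42 ≈ 34 m/s.
So the vehicle is moving at 34 m/s toward the emitter.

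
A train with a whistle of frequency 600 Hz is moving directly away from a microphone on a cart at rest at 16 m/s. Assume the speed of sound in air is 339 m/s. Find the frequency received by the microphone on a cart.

573 Hz

With the source moving away from a stationary observer, f' = f · v/(v + v_s).
f' = 600 × 339/(339 + 16) = 600 × 339/355 ≈ 573 Hz.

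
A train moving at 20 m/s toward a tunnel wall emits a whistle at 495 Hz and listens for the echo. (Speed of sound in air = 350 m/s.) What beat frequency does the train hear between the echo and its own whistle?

The tunnel wall receives the sound from a moving source: f₁ = f₀ · v/(v − v_e) = 495 × 350/330 ≈ 525.0 Hz.
On the return leg the train is a moving observer: f₂ = f₁ · (v + v_e)/v = 525.0 × 370/350 ≈ 555.0 Hz.
Beat against the emitted tone: |f₂ − f₀| = 2v_e·f₀/(v − v_e) = 2 × 20 × 495/330 ≈ 60 Hz.

60 Hz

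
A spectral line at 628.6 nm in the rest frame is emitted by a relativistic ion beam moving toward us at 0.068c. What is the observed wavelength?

Relativistic Doppler for wavelength: λ' = λ₀ · √((1 − β)/(1 + β)).
λ' = 628.6 × √(0.9320/1.0680) = 628.6 × 0.93416 ≈ 587.2 nm.

587.2 nm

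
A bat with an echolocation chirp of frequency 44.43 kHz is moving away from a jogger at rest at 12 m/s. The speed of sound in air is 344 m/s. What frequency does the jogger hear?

With the source moving away from a stationary observer, f' = f · v/(v + v_s).
f' = 44.43 × 344/(344 + 12) = 44.43 × 344/356 ≈ 42.9 kHz.

42.9 kHz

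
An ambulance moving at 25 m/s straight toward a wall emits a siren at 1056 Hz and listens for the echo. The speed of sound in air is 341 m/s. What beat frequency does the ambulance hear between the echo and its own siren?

167 Hz

The wall receives the sound from a moving source: f₁ = f₀ · v/(v − v_e) = 1056 × 341/316 ≈ 1139.5 Hz.
On the return leg the ambulance is a moving observer: f₂ = f₁ · (v + v_e)/v = 1139.5 × 366/341 ≈ 1223.1 Hz.
Equivalently f₂ = f₀ · (v + v_e)/(v − v_e).
Beat against the emitted tone: |f₂ − f₀| = 2v_e·f₀/(v − v_e) = 2 × 25 × 1056/316 ≈ 167 Hz.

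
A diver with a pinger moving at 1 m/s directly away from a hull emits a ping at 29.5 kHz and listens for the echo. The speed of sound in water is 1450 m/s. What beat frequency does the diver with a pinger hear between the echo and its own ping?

The hull receives the sound from a moving source: f₁ = f₀ · v/(v + v_e) = 29.5 × 1450/1451 ≈ 29.4797 kHz.
On the return leg the diver with a pinger is a moving observer: f₂ = f₁ · (v − v_e)/v = 29.4797 × 1449/1450 ≈ 29.4593 kHz.
Beat against the emitted tone (with f₀ = 29500 Hz): |f₂ − f₀| = 2v_e·f₀/(v + v_e) = 2 × 1 × 29500/1451 ≈ 40.7 Hz.

40.7 Hz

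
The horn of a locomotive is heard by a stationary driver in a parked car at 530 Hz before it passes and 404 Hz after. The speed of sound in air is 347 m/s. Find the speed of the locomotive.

f₁/f₂ = (v + v_s)/(v − v_s), so v_s = v · (f₁ − f₂)/(f₁ + f₂).
v_s = 347 × (530 − 404)/(530 + 404) = 347 × 126/934 ≈ 47 m/s.

47 m/s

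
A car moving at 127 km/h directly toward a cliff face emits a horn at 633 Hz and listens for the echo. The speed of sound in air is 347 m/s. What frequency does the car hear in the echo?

776 Hz

127 km/h = 35.28 m/s.
The cliff face receives the sound from a moving source: f₁ = f₀ · v/(v − v_e) = 633 × 347/311.72 ≈ 705 Hz.
On the return leg the car is a moving observer: f₂ = f₁ · (v + v_e)/v = 705 × 382.28/347 ≈ 776 Hz.
Equivalently f₂ = f₀ · (v + v_e)/(v − v_e).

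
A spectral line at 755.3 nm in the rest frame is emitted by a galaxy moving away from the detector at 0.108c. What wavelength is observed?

Relativistic Doppler for wavelength: λ' = λ₀ · √((1 + β)/(1 − β)).
λ' = 755.3 × √(1.1080/0.8920) = 755.3 × 1.11452 ≈ 841.8 nm.

841.8 nm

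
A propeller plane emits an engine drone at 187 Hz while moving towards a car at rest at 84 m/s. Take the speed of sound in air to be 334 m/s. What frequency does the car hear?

With the source moving toward a stationary observer, f' = f · v/(v − v_s).
f' = 187 × 334/(334 − 84) = 187 × 334/250 ≈ 250 Hz.

250 Hz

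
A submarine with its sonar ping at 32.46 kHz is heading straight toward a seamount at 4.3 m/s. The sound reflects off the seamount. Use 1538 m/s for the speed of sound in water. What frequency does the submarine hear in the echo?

The seamount receives the sound from a moving source: f₁ = f₀ · v/(v − v_e) = 32.46 × 1538/1533.7 ≈ 32.6 kHz.
On the return leg the submarine is a moving observer: f₂ = f₁ · (v + v_e)/v = 32.6 × 1542.3/1538 ≈ 32.6 kHz.

32.6 kHz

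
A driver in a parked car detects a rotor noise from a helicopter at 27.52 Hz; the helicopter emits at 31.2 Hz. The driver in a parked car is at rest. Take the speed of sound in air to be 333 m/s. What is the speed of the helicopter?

45 m/s

f' < f, so the helicopter is receding.
f' = f · v/(v + v_s) ⇒ v_s = v · |1 − f/f'|.
v_s = 333 × |1 − 31.2/27.52| = 333 × 0.1337 ≈ 45 m/s.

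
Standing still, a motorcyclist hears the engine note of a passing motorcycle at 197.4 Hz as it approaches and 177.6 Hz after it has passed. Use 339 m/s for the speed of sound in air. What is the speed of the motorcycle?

17.9 m/s

f₁/f₂ = (v + v_s)/(v − v_s), so v_s = v · (f₁ − f₂)/(f₁ + f₂).
v_s = 339 × (197.4 − 177.6)/(197.4 + 177.6) = 339 × 19.8/375.0 ≈ 17.9 m/s.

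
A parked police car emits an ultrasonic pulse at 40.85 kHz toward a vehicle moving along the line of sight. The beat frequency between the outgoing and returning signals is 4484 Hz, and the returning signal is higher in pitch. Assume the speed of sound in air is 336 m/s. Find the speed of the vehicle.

17.5 m/s

Double Doppler shift off a moving reflector: f₂ = f₀ · (v + u)/(v − u) (u > 0 toward emitter).
Returning signal is higher, so f₂ = f₀ + Δf = 40850 + 4484 = 45334 Hz.
Rearranging, u = v · (f₂ − f₀)/(f₂ + f₀) = 336 × 4484/86184 ≈ 17.5 m/s.
So the vehicle is moving at 17.5 m/s toward the emitter.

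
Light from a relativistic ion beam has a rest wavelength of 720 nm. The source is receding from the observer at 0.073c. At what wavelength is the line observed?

774.6 nm

Relativistic Doppler for wavelength: λ' = λ₀ · √((1 + β)/(1 − β)).
λ' = 720 × √(1.0730/0.9270) = 720 × 1.07587 ≈ 774.6 nm.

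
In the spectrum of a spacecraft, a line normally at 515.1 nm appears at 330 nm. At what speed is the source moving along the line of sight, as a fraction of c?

0.418

λ'/λ₀ = 0.6407 < 1 (blueshift), so the source is approaching.
λ'/λ₀ = √((1 − β)/(1 + β)) for an approaching source ⇒ β = (1 − r²)/(1 + r²) with r = λ'/λ₀.
β = (1 − 0.4104)/(1 + 0.4104) ≈ 0.418.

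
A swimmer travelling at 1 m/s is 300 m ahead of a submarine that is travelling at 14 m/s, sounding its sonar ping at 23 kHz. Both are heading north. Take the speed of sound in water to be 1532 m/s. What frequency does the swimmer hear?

23.2 kHz

The swimmer is ahead, so the submarine is moving toward it while the swimmer is moving away from the submarine.
Both move, so f' = f · (v − v_o)/(v − v_s).
f' = 23 × (1532 − 1)/(1532 − 14) = 23 × 1531/1518 ≈ 23.2 kHz.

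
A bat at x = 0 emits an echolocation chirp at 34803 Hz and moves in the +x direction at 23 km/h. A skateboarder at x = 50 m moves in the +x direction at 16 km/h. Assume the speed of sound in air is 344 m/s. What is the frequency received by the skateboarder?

23 km/h = 6.389 m/s; 16 km/h = 4.444 m/s.
The observer lies on the +x side, so the source is heading toward the observer and the observer is heading away from the source.
With source approaching and observer receding, f' = f · (v − v_o)/(v − v_s).
f' = 34803 × (344 − 4.444)/(344 − 6.389) = 34803 × 339.56/337.61 ≈ 35003 Hz.

35003 Hz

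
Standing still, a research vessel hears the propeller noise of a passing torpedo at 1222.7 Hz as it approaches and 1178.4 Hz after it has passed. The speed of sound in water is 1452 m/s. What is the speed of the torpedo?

f₁/f₂ = (v + v_s)/(v − v_s), so v_s = v · (f₁ − f₂)/(f₁ + f₂).
v_s = 1452 × (1222.7 − 1178.4)/(1222.7 + 1178.4) = 1452 × 44.3/2401.1 ≈ 27 m/s.

27 m/s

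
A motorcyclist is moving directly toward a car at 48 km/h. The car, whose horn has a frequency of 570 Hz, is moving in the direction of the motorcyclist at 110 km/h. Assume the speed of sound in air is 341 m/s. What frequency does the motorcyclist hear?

651 Hz

110 km/h = 30.56 m/s; 48 km/h = 13.33 m/s.
Both move, so f' = f · (v + v_o)/(v − v_s).
f' = 570 × (341 + 13.33)/(341 − 30.56) = 570 × 354.33/310.44 ≈ 651 Hz.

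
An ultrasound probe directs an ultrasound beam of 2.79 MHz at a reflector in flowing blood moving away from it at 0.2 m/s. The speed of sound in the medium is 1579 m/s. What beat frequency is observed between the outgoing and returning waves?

At the reflector in flowing blood (a moving observer), f₁ = f₀ · (v − u)/v = 2.79 × 1578.8/1579 ≈ 2.789647 MHz.
The reflection then acts as a moving source: f₂ = f₁ · v/(v + u) ≈ 2.789293 MHz.
Equivalently f₂ = f₀ · (v − u)/(v + u).
Beat frequency (with f₀ = 2790000 Hz): |f₂ − f₀| = 2u·f₀/(v + u) = 2 × 0.2 × 2790000/1579.2 ≈ 707 Hz.

707 Hz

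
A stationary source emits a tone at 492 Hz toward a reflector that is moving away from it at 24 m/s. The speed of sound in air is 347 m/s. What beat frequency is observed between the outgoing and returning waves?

At the reflector (a moving observer), f₁ = f₀ · (v − u)/v = 492 × 323/347 ≈ 458.0 Hz.
The reflection then acts as a moving source: f₂ = f₁ · v/(v + u) ≈ 428.3 Hz.
Beat frequency: |f₂ − f₀| = 2u·f₀/(v + u) = 2 × 24 × 492/371 ≈ 64 Hz.

64 Hz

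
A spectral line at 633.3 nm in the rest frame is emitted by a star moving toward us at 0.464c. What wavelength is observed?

Relativistic Doppler for wavelength: λ' = λ₀ · √((1 − β)/(1 + β)).
λ' = 633.3 × √(0.5360/1.4640) = 633.3 × 0.60508 ≈ 383.2 nm.

383.2 nm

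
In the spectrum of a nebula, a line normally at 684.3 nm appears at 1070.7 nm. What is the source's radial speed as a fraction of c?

λ'/λ₀ = 1.5647 > 1 (redshift), so the source is receding.
λ'/λ₀ = √((1 + β)/(1 − β)) for a receding source ⇒ β = (r² − 1)/(r² + 1) with r = λ'/λ₀.
β = (2.4482 − 1)/(2.4482 + 1) ≈ 0.420.

0.420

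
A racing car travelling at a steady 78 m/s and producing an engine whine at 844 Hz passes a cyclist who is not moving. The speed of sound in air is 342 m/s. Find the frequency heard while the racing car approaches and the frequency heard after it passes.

Approaching: f₁ = f · v/(v − v_s) = 844 × 342/264 ≈ 1093 Hz.
Receding: f₂ = f · v/(v + v_s) = 844 × 342/420 ≈ 687 Hz.

1093 Hz approaching; 687 Hz receding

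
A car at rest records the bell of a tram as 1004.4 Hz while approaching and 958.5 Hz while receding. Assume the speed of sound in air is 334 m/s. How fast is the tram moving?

f₁/f₂ = (v + v_s)/(v − v_s), so v_s = v · (f₁ − f₂)/(f₁ + f₂).
v_s = 334 × (1004.4 − 958.5)/(1004.4 + 958.5) = 334 × 45.9/1962.9 ≈ 7.8 m/s.

7.8 m/s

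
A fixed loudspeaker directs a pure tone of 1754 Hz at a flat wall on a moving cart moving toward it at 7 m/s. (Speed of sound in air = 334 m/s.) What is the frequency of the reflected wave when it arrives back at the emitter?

The flat wall on a moving cart first receives the wave as a moving observer: f₁ = f₀ · (v + u)/v = 1754 × (334 + 7)/334 ≈ 1791 Hz.
On reflection it acts as a source moving toward the stationary detector: f₂ = f₁ · v/(v − u) = 1791 × 334/327 ≈ 1829 Hz.
Equivalently f₂ = f₀ · (v + u)/(v − u).

1829 Hz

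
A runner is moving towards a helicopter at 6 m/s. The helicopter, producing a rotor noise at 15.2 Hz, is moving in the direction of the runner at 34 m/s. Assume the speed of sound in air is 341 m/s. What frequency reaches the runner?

General Doppler shift: f' = f · (v + v_o)/(v − v_s).
f' = 15.2 × (341 + 6)/(341 − 34) = 15.2 × 347/307 ≈ 17.2 Hz.

17.2 Hz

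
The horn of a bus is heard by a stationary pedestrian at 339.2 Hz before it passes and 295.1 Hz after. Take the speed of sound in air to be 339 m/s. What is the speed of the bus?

f₁/f₂ = (v + v_s)/(v − v_s), so v_s = v · (f₁ − f₂)/(f₁ + f₂).
v_s = 339 × (339.2 − 295.1)/(339.2 + 295.1) = 339 × 44.1/634.3 ≈ 23.6 m/s.

23.6 m/s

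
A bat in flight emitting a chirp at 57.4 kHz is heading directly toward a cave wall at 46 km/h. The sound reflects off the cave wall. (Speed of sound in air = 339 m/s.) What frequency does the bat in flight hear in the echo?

46 km/h = 12.78 m/s.
The cave wall receives the sound from a moving source: f₁ = f₀ · v/(v − v_e) = 57.4 × 339/326.22 ≈ 59.6 kHz.
On the return leg the bat in flight is a moving observer: f₂ = f₁ · (v + v_e)/v = 59.6 × 351.78/339 ≈ 61.9 kHz.

61.9 kHz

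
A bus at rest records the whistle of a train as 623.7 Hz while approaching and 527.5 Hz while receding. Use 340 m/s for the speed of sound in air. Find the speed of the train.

28 m/s

f₁/f₂ = (v + v_s)/(v − v_s), so v_s = v · (f₁ − f₂)/(f₁ + f₂).
v_s = 340 × (623.7 − 527.5)/(623.7 + 527.5) = 340 × 96.2/1151.2 ≈ 28 m/s.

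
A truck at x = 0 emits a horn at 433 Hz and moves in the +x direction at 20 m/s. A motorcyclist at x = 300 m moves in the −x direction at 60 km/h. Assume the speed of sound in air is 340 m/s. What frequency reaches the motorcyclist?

60 km/h = 16.67 m/s.
The observer lies on the +x side, so the source is heading toward the observer and the observer is heading toward the source.
With source approaching and observer approaching, f' = f · (v + v_o)/(v − v_s).
f' = 433 × (340 + 16.67)/(340 − 20) = 433 × 356.67/320 ≈ 483 Hz.

483 Hz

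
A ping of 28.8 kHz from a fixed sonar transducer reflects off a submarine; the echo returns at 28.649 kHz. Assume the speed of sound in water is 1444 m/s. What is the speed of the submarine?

3.8 m/s

Double Doppler shift off a moving reflector: f₂ = f₀ · (v + u)/(v − u) (u > 0 toward emitter).
Rearranging, u = v · (f₂ − f₀)/(f₂ + f₀) = 1444 × -0.151/57.449 ≈ -3.8 m/s.
So the submarine is moving at 3.8 m/s away from the emitter.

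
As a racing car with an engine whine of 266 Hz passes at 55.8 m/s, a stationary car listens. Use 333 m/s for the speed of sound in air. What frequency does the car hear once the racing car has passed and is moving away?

228 Hz

Receding: f₂ = f · v/(v + v_s) = 266 × 333/388.8 ≈ 228 Hz.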